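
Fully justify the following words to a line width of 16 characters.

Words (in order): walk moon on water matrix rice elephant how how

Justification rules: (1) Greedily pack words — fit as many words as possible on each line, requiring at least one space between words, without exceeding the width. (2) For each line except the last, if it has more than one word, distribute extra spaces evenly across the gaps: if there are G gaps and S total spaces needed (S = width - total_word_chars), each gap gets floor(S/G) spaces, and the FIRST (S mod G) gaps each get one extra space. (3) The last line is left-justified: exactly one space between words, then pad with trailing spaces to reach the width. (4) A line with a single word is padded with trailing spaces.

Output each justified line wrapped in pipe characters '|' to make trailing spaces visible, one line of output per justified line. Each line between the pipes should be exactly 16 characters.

Line 1: ['walk', 'moon', 'on'] (min_width=12, slack=4)
Line 2: ['water', 'matrix'] (min_width=12, slack=4)
Line 3: ['rice', 'elephant'] (min_width=13, slack=3)
Line 4: ['how', 'how'] (min_width=7, slack=9)

Answer: |walk   moon   on|
|water     matrix|
|rice    elephant|
|how how         |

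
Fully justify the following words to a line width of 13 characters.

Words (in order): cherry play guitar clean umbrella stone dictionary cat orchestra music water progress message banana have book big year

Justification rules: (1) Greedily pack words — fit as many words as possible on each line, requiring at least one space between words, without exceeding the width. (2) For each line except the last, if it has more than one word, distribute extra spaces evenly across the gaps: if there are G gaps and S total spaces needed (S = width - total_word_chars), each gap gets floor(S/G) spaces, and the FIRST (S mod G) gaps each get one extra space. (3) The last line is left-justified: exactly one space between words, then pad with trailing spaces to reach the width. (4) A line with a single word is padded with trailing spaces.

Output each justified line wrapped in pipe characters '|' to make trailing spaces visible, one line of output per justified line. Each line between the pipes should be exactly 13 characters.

Answer: |cherry   play|
|guitar  clean|
|umbrella     |
|stone        |
|dictionary   |
|cat orchestra|
|music   water|
|progress     |
|message      |
|banana   have|
|book big year|

Derivation:
Line 1: ['cherry', 'play'] (min_width=11, slack=2)
Line 2: ['guitar', 'clean'] (min_width=12, slack=1)
Line 3: ['umbrella'] (min_width=8, slack=5)
Line 4: ['stone'] (min_width=5, slack=8)
Line 5: ['dictionary'] (min_width=10, slack=3)
Line 6: ['cat', 'orchestra'] (min_width=13, slack=0)
Line 7: ['music', 'water'] (min_width=11, slack=2)
Line 8: ['progress'] (min_width=8, slack=5)
Line 9: ['message'] (min_width=7, slack=6)
Line 10: ['banana', 'have'] (min_width=11, slack=2)
Line 11: ['book', 'big', 'year'] (min_width=13, slack=0)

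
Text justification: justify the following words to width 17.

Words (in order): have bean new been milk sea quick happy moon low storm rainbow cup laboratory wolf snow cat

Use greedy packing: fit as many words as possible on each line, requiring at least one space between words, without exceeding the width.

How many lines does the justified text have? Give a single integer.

Line 1: ['have', 'bean', 'new'] (min_width=13, slack=4)
Line 2: ['been', 'milk', 'sea'] (min_width=13, slack=4)
Line 3: ['quick', 'happy', 'moon'] (min_width=16, slack=1)
Line 4: ['low', 'storm', 'rainbow'] (min_width=17, slack=0)
Line 5: ['cup', 'laboratory'] (min_width=14, slack=3)
Line 6: ['wolf', 'snow', 'cat'] (min_width=13, slack=4)
Total lines: 6

Answer: 6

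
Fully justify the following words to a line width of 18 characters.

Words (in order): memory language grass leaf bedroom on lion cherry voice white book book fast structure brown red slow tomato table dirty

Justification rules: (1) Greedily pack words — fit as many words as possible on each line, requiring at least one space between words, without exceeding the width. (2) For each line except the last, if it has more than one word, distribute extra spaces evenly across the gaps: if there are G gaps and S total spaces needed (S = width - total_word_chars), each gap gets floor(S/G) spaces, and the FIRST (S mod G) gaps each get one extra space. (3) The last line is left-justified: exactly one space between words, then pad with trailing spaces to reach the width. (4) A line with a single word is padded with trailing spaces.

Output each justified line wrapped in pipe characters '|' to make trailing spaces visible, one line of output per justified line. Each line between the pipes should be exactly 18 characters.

Answer: |memory    language|
|grass leaf bedroom|
|on   lion   cherry|
|voice  white  book|
|book          fast|
|structure    brown|
|red   slow  tomato|
|table dirty       |

Derivation:
Line 1: ['memory', 'language'] (min_width=15, slack=3)
Line 2: ['grass', 'leaf', 'bedroom'] (min_width=18, slack=0)
Line 3: ['on', 'lion', 'cherry'] (min_width=14, slack=4)
Line 4: ['voice', 'white', 'book'] (min_width=16, slack=2)
Line 5: ['book', 'fast'] (min_width=9, slack=9)
Line 6: ['structure', 'brown'] (min_width=15, slack=3)
Line 7: ['red', 'slow', 'tomato'] (min_width=15, slack=3)
Line 8: ['table', 'dirty'] (min_width=11, slack=7)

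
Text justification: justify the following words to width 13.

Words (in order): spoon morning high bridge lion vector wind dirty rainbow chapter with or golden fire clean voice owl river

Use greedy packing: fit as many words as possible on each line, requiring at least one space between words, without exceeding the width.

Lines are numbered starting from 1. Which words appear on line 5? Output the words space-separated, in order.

Line 1: ['spoon', 'morning'] (min_width=13, slack=0)
Line 2: ['high', 'bridge'] (min_width=11, slack=2)
Line 3: ['lion', 'vector'] (min_width=11, slack=2)
Line 4: ['wind', 'dirty'] (min_width=10, slack=3)
Line 5: ['rainbow'] (min_width=7, slack=6)
Line 6: ['chapter', 'with'] (min_width=12, slack=1)
Line 7: ['or', 'golden'] (min_width=9, slack=4)
Line 8: ['fire', 'clean'] (min_width=10, slack=3)
Line 9: ['voice', 'owl'] (min_width=9, slack=4)
Line 10: ['river'] (min_width=5, slack=8)

Answer: rainbow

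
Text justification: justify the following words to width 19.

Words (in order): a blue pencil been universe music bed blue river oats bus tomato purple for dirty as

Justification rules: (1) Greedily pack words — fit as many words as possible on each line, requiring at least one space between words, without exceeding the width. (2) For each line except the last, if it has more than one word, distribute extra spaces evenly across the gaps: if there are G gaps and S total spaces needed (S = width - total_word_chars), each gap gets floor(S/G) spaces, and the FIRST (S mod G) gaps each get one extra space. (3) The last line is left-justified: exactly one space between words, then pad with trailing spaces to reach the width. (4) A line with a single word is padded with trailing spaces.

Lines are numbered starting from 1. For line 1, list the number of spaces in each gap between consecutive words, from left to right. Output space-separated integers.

Line 1: ['a', 'blue', 'pencil', 'been'] (min_width=18, slack=1)
Line 2: ['universe', 'music', 'bed'] (min_width=18, slack=1)
Line 3: ['blue', 'river', 'oats', 'bus'] (min_width=19, slack=0)
Line 4: ['tomato', 'purple', 'for'] (min_width=17, slack=2)
Line 5: ['dirty', 'as'] (min_width=8, slack=11)

Answer: 2 1 1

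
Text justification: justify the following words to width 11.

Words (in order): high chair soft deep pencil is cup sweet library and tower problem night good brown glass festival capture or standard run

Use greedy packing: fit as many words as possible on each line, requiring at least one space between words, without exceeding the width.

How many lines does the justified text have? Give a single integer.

Line 1: ['high', 'chair'] (min_width=10, slack=1)
Line 2: ['soft', 'deep'] (min_width=9, slack=2)
Line 3: ['pencil', 'is'] (min_width=9, slack=2)
Line 4: ['cup', 'sweet'] (min_width=9, slack=2)
Line 5: ['library', 'and'] (min_width=11, slack=0)
Line 6: ['tower'] (min_width=5, slack=6)
Line 7: ['problem'] (min_width=7, slack=4)
Line 8: ['night', 'good'] (min_width=10, slack=1)
Line 9: ['brown', 'glass'] (min_width=11, slack=0)
Line 10: ['festival'] (min_width=8, slack=3)
Line 11: ['capture', 'or'] (min_width=10, slack=1)
Line 12: ['standard'] (min_width=8, slack=3)
Line 13: ['run'] (min_width=3, slack=8)
Total lines: 13

Answer: 13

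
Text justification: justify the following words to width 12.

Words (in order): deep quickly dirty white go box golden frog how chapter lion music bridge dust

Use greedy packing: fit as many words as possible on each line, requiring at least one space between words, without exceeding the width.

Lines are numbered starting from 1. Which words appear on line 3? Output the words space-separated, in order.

Line 1: ['deep', 'quickly'] (min_width=12, slack=0)
Line 2: ['dirty', 'white'] (min_width=11, slack=1)
Line 3: ['go', 'box'] (min_width=6, slack=6)
Line 4: ['golden', 'frog'] (min_width=11, slack=1)
Line 5: ['how', 'chapter'] (min_width=11, slack=1)
Line 6: ['lion', 'music'] (min_width=10, slack=2)
Line 7: ['bridge', 'dust'] (min_width=11, slack=1)

Answer: go box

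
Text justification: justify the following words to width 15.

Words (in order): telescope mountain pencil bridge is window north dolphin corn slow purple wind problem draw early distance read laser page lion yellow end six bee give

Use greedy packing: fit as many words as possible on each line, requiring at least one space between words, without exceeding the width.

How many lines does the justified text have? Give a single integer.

Line 1: ['telescope'] (min_width=9, slack=6)
Line 2: ['mountain', 'pencil'] (min_width=15, slack=0)
Line 3: ['bridge', 'is'] (min_width=9, slack=6)
Line 4: ['window', 'north'] (min_width=12, slack=3)
Line 5: ['dolphin', 'corn'] (min_width=12, slack=3)
Line 6: ['slow', 'purple'] (min_width=11, slack=4)
Line 7: ['wind', 'problem'] (min_width=12, slack=3)
Line 8: ['draw', 'early'] (min_width=10, slack=5)
Line 9: ['distance', 'read'] (min_width=13, slack=2)
Line 10: ['laser', 'page', 'lion'] (min_width=15, slack=0)
Line 11: ['yellow', 'end', 'six'] (min_width=14, slack=1)
Line 12: ['bee', 'give'] (min_width=8, slack=7)
Total lines: 12

Answer: 12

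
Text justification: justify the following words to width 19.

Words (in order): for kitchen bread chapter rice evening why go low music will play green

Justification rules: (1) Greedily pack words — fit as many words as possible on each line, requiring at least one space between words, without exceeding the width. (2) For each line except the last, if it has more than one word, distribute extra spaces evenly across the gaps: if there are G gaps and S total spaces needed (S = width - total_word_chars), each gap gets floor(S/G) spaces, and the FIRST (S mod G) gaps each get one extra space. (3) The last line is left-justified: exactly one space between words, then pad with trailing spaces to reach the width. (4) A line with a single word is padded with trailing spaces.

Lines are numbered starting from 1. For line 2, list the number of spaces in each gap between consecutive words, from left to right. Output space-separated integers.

Answer: 8

Derivation:
Line 1: ['for', 'kitchen', 'bread'] (min_width=17, slack=2)
Line 2: ['chapter', 'rice'] (min_width=12, slack=7)
Line 3: ['evening', 'why', 'go', 'low'] (min_width=18, slack=1)
Line 4: ['music', 'will', 'play'] (min_width=15, slack=4)
Line 5: ['green'] (min_width=5, slack=14)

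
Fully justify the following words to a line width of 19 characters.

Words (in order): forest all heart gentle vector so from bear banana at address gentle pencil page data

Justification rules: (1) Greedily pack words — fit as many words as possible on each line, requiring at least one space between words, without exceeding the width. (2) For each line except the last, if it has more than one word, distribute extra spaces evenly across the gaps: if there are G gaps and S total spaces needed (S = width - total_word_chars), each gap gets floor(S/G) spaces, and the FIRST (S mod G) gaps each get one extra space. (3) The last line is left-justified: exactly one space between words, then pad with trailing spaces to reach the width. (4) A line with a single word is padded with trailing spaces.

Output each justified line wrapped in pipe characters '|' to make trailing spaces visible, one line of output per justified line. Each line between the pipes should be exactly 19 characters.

Line 1: ['forest', 'all', 'heart'] (min_width=16, slack=3)
Line 2: ['gentle', 'vector', 'so'] (min_width=16, slack=3)
Line 3: ['from', 'bear', 'banana', 'at'] (min_width=19, slack=0)
Line 4: ['address', 'gentle'] (min_width=14, slack=5)
Line 5: ['pencil', 'page', 'data'] (min_width=16, slack=3)

Answer: |forest   all  heart|
|gentle   vector  so|
|from bear banana at|
|address      gentle|
|pencil page data   |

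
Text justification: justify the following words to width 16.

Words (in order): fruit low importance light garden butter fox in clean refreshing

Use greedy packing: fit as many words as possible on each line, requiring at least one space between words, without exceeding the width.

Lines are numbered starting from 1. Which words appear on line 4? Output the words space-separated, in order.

Answer: fox in clean

Derivation:
Line 1: ['fruit', 'low'] (min_width=9, slack=7)
Line 2: ['importance', 'light'] (min_width=16, slack=0)
Line 3: ['garden', 'butter'] (min_width=13, slack=3)
Line 4: ['fox', 'in', 'clean'] (min_width=12, slack=4)
Line 5: ['refreshing'] (min_width=10, slack=6)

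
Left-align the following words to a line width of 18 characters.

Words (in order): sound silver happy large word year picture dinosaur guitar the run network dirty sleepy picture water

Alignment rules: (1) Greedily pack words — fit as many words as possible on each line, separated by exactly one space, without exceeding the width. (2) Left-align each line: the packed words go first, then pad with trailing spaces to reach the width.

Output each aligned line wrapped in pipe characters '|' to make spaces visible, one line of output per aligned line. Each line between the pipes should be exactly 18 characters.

Answer: |sound silver happy|
|large word year   |
|picture dinosaur  |
|guitar the run    |
|network dirty     |
|sleepy picture    |
|water             |

Derivation:
Line 1: ['sound', 'silver', 'happy'] (min_width=18, slack=0)
Line 2: ['large', 'word', 'year'] (min_width=15, slack=3)
Line 3: ['picture', 'dinosaur'] (min_width=16, slack=2)
Line 4: ['guitar', 'the', 'run'] (min_width=14, slack=4)
Line 5: ['network', 'dirty'] (min_width=13, slack=5)
Line 6: ['sleepy', 'picture'] (min_width=14, slack=4)
Line 7: ['water'] (min_width=5, slack=13)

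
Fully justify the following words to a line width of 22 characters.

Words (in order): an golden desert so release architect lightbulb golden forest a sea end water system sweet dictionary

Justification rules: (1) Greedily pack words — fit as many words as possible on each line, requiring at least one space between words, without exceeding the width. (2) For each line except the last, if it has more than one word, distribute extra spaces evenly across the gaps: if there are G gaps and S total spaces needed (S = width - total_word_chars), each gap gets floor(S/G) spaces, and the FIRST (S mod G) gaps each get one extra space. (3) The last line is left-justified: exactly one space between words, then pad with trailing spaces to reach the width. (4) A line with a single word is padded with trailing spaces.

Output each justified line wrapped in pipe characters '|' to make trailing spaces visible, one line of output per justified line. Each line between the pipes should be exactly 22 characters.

Line 1: ['an', 'golden', 'desert', 'so'] (min_width=19, slack=3)
Line 2: ['release', 'architect'] (min_width=17, slack=5)
Line 3: ['lightbulb', 'golden'] (min_width=16, slack=6)
Line 4: ['forest', 'a', 'sea', 'end', 'water'] (min_width=22, slack=0)
Line 5: ['system', 'sweet'] (min_width=12, slack=10)
Line 6: ['dictionary'] (min_width=10, slack=12)

Answer: |an  golden  desert  so|
|release      architect|
|lightbulb       golden|
|forest a sea end water|
|system           sweet|
|dictionary            |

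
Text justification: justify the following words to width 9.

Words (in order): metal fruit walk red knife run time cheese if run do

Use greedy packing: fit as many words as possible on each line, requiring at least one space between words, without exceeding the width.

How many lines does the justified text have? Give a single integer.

Answer: 7

Derivation:
Line 1: ['metal'] (min_width=5, slack=4)
Line 2: ['fruit'] (min_width=5, slack=4)
Line 3: ['walk', 'red'] (min_width=8, slack=1)
Line 4: ['knife', 'run'] (min_width=9, slack=0)
Line 5: ['time'] (min_width=4, slack=5)
Line 6: ['cheese', 'if'] (min_width=9, slack=0)
Line 7: ['run', 'do'] (min_width=6, slack=3)
Total lines: 7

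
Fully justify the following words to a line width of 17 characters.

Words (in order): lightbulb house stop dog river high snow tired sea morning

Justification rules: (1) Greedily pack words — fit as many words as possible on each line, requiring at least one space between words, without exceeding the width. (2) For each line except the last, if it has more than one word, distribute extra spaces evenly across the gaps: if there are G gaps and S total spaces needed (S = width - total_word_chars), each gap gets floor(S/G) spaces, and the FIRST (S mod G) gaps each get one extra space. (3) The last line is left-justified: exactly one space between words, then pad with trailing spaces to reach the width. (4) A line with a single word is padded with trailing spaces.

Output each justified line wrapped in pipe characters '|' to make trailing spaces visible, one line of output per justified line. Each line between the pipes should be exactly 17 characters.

Answer: |lightbulb   house|
|stop   dog  river|
|high  snow  tired|
|sea morning      |

Derivation:
Line 1: ['lightbulb', 'house'] (min_width=15, slack=2)
Line 2: ['stop', 'dog', 'river'] (min_width=14, slack=3)
Line 3: ['high', 'snow', 'tired'] (min_width=15, slack=2)
Line 4: ['sea', 'morning'] (min_width=11, slack=6)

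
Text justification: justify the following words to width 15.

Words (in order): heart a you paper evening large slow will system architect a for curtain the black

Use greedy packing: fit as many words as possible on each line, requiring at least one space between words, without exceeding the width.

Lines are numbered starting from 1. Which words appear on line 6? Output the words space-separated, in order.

Line 1: ['heart', 'a', 'you'] (min_width=11, slack=4)
Line 2: ['paper', 'evening'] (min_width=13, slack=2)
Line 3: ['large', 'slow', 'will'] (min_width=15, slack=0)
Line 4: ['system'] (min_width=6, slack=9)
Line 5: ['architect', 'a', 'for'] (min_width=15, slack=0)
Line 6: ['curtain', 'the'] (min_width=11, slack=4)
Line 7: ['black'] (min_width=5, slack=10)

Answer: curtain the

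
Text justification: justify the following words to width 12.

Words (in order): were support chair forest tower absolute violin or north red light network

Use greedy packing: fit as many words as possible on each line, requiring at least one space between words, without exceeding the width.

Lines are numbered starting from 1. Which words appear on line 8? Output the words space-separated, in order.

Line 1: ['were', 'support'] (min_width=12, slack=0)
Line 2: ['chair', 'forest'] (min_width=12, slack=0)
Line 3: ['tower'] (min_width=5, slack=7)
Line 4: ['absolute'] (min_width=8, slack=4)
Line 5: ['violin', 'or'] (min_width=9, slack=3)
Line 6: ['north', 'red'] (min_width=9, slack=3)
Line 7: ['light'] (min_width=5, slack=7)
Line 8: ['network'] (min_width=7, slack=5)

Answer: network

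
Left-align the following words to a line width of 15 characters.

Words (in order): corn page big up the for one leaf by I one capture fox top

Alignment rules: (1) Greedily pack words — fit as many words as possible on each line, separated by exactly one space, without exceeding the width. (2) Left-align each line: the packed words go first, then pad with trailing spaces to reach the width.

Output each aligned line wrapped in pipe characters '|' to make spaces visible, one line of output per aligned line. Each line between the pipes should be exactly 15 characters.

Answer: |corn page big  |
|up the for one |
|leaf by I one  |
|capture fox top|

Derivation:
Line 1: ['corn', 'page', 'big'] (min_width=13, slack=2)
Line 2: ['up', 'the', 'for', 'one'] (min_width=14, slack=1)
Line 3: ['leaf', 'by', 'I', 'one'] (min_width=13, slack=2)
Line 4: ['capture', 'fox', 'top'] (min_width=15, slack=0)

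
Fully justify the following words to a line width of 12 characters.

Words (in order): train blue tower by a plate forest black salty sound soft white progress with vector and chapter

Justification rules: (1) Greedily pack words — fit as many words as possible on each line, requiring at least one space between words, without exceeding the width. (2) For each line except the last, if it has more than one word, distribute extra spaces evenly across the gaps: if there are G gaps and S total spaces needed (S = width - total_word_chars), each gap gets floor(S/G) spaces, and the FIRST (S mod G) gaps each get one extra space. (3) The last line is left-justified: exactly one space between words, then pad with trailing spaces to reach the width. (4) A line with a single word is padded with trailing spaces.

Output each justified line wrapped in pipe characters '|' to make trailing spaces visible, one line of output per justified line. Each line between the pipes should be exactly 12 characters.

Answer: |train   blue|
|tower  by  a|
|plate forest|
|black  salty|
|sound   soft|
|white       |
|progress    |
|with  vector|
|and chapter |

Derivation:
Line 1: ['train', 'blue'] (min_width=10, slack=2)
Line 2: ['tower', 'by', 'a'] (min_width=10, slack=2)
Line 3: ['plate', 'forest'] (min_width=12, slack=0)
Line 4: ['black', 'salty'] (min_width=11, slack=1)
Line 5: ['sound', 'soft'] (min_width=10, slack=2)
Line 6: ['white'] (min_width=5, slack=7)
Line 7: ['progress'] (min_width=8, slack=4)
Line 8: ['with', 'vector'] (min_width=11, slack=1)
Line 9: ['and', 'chapter'] (min_width=11, slack=1)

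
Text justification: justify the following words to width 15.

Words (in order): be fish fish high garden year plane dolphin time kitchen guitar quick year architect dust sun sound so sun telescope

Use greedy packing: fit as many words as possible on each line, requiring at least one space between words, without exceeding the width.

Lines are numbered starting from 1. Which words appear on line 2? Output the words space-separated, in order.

Line 1: ['be', 'fish', 'fish'] (min_width=12, slack=3)
Line 2: ['high', 'garden'] (min_width=11, slack=4)
Line 3: ['year', 'plane'] (min_width=10, slack=5)
Line 4: ['dolphin', 'time'] (min_width=12, slack=3)
Line 5: ['kitchen', 'guitar'] (min_width=14, slack=1)
Line 6: ['quick', 'year'] (min_width=10, slack=5)
Line 7: ['architect', 'dust'] (min_width=14, slack=1)
Line 8: ['sun', 'sound', 'so'] (min_width=12, slack=3)
Line 9: ['sun', 'telescope'] (min_width=13, slack=2)

Answer: high garden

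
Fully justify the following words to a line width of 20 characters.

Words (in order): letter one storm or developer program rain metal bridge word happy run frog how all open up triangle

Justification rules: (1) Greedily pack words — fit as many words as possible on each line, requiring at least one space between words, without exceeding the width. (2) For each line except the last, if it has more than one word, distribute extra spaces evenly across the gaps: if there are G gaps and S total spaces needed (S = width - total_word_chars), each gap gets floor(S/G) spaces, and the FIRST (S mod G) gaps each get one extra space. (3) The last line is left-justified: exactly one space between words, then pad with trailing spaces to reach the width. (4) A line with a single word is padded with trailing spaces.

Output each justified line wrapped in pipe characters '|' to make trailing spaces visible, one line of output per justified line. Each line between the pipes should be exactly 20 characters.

Answer: |letter  one storm or|
|developer    program|
|rain   metal  bridge|
|word  happy run frog|
|how   all   open  up|
|triangle            |

Derivation:
Line 1: ['letter', 'one', 'storm', 'or'] (min_width=19, slack=1)
Line 2: ['developer', 'program'] (min_width=17, slack=3)
Line 3: ['rain', 'metal', 'bridge'] (min_width=17, slack=3)
Line 4: ['word', 'happy', 'run', 'frog'] (min_width=19, slack=1)
Line 5: ['how', 'all', 'open', 'up'] (min_width=15, slack=5)
Line 6: ['triangle'] (min_width=8, slack=12)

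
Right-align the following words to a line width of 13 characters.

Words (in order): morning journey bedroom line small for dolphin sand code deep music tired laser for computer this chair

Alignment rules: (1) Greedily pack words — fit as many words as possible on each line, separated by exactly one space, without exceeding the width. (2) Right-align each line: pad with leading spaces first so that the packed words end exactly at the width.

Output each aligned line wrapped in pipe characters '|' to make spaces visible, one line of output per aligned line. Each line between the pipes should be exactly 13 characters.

Answer: |      morning|
|      journey|
| bedroom line|
|    small for|
| dolphin sand|
|    code deep|
|  music tired|
|    laser for|
|computer this|
|        chair|

Derivation:
Line 1: ['morning'] (min_width=7, slack=6)
Line 2: ['journey'] (min_width=7, slack=6)
Line 3: ['bedroom', 'line'] (min_width=12, slack=1)
Line 4: ['small', 'for'] (min_width=9, slack=4)
Line 5: ['dolphin', 'sand'] (min_width=12, slack=1)
Line 6: ['code', 'deep'] (min_width=9, slack=4)
Line 7: ['music', 'tired'] (min_width=11, slack=2)
Line 8: ['laser', 'for'] (min_width=9, slack=4)
Line 9: ['computer', 'this'] (min_width=13, slack=0)
Line 10: ['chair'] (min_width=5, slack=8)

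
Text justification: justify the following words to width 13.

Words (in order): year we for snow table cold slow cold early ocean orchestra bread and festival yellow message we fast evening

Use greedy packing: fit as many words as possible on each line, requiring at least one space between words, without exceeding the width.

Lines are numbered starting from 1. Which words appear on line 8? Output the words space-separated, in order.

Answer: festival

Derivation:
Line 1: ['year', 'we', 'for'] (min_width=11, slack=2)
Line 2: ['snow', 'table'] (min_width=10, slack=3)
Line 3: ['cold', 'slow'] (min_width=9, slack=4)
Line 4: ['cold', 'early'] (min_width=10, slack=3)
Line 5: ['ocean'] (min_width=5, slack=8)
Line 6: ['orchestra'] (min_width=9, slack=4)
Line 7: ['bread', 'and'] (min_width=9, slack=4)
Line 8: ['festival'] (min_width=8, slack=5)
Line 9: ['yellow'] (min_width=6, slack=7)
Line 10: ['message', 'we'] (min_width=10, slack=3)
Line 11: ['fast', 'evening'] (min_width=12, slack=1)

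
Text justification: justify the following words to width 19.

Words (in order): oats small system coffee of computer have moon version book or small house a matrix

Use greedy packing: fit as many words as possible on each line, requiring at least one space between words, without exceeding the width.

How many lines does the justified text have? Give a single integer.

Line 1: ['oats', 'small', 'system'] (min_width=17, slack=2)
Line 2: ['coffee', 'of', 'computer'] (min_width=18, slack=1)
Line 3: ['have', 'moon', 'version'] (min_width=17, slack=2)
Line 4: ['book', 'or', 'small', 'house'] (min_width=19, slack=0)
Line 5: ['a', 'matrix'] (min_width=8, slack=11)
Total lines: 5

Answer: 5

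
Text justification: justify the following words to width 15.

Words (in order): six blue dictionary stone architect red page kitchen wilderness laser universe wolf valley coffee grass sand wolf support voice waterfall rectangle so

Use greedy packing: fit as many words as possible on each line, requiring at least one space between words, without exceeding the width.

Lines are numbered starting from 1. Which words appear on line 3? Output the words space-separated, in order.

Line 1: ['six', 'blue'] (min_width=8, slack=7)
Line 2: ['dictionary'] (min_width=10, slack=5)
Line 3: ['stone', 'architect'] (min_width=15, slack=0)
Line 4: ['red', 'page'] (min_width=8, slack=7)
Line 5: ['kitchen'] (min_width=7, slack=8)
Line 6: ['wilderness'] (min_width=10, slack=5)
Line 7: ['laser', 'universe'] (min_width=14, slack=1)
Line 8: ['wolf', 'valley'] (min_width=11, slack=4)
Line 9: ['coffee', 'grass'] (min_width=12, slack=3)
Line 10: ['sand', 'wolf'] (min_width=9, slack=6)
Line 11: ['support', 'voice'] (min_width=13, slack=2)
Line 12: ['waterfall'] (min_width=9, slack=6)
Line 13: ['rectangle', 'so'] (min_width=12, slack=3)

Answer: stone architect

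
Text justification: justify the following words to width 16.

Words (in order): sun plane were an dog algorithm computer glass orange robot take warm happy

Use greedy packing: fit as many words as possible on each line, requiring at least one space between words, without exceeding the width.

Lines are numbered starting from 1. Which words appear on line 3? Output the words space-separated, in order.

Line 1: ['sun', 'plane', 'were'] (min_width=14, slack=2)
Line 2: ['an', 'dog', 'algorithm'] (min_width=16, slack=0)
Line 3: ['computer', 'glass'] (min_width=14, slack=2)
Line 4: ['orange', 'robot'] (min_width=12, slack=4)
Line 5: ['take', 'warm', 'happy'] (min_width=15, slack=1)

Answer: computer glass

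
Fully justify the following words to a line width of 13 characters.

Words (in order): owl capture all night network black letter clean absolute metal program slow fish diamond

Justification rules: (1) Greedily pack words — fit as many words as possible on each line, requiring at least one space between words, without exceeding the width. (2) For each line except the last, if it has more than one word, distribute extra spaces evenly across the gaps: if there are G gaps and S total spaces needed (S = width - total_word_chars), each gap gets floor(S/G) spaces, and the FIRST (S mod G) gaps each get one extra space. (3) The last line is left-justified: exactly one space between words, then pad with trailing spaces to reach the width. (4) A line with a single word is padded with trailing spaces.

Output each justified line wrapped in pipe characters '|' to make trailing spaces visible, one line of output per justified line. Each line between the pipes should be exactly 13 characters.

Line 1: ['owl', 'capture'] (min_width=11, slack=2)
Line 2: ['all', 'night'] (min_width=9, slack=4)
Line 3: ['network', 'black'] (min_width=13, slack=0)
Line 4: ['letter', 'clean'] (min_width=12, slack=1)
Line 5: ['absolute'] (min_width=8, slack=5)
Line 6: ['metal', 'program'] (min_width=13, slack=0)
Line 7: ['slow', 'fish'] (min_width=9, slack=4)
Line 8: ['diamond'] (min_width=7, slack=6)

Answer: |owl   capture|
|all     night|
|network black|
|letter  clean|
|absolute     |
|metal program|
|slow     fish|
|diamond      |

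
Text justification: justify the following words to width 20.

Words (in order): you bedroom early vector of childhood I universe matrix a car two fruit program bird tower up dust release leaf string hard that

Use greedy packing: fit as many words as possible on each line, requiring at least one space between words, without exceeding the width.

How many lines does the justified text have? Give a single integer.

Answer: 7

Derivation:
Line 1: ['you', 'bedroom', 'early'] (min_width=17, slack=3)
Line 2: ['vector', 'of', 'childhood'] (min_width=19, slack=1)
Line 3: ['I', 'universe', 'matrix', 'a'] (min_width=19, slack=1)
Line 4: ['car', 'two', 'fruit'] (min_width=13, slack=7)
Line 5: ['program', 'bird', 'tower'] (min_width=18, slack=2)
Line 6: ['up', 'dust', 'release', 'leaf'] (min_width=20, slack=0)
Line 7: ['string', 'hard', 'that'] (min_width=16, slack=4)
Total lines: 7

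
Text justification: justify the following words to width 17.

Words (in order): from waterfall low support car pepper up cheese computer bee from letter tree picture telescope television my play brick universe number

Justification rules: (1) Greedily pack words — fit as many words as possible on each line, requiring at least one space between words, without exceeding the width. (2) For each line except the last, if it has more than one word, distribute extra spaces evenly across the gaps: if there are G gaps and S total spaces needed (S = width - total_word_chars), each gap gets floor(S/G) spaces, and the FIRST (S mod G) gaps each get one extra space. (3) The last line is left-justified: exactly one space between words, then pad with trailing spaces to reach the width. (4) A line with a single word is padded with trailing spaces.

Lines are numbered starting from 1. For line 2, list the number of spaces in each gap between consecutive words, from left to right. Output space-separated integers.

Answer: 2 2

Derivation:
Line 1: ['from', 'waterfall'] (min_width=14, slack=3)
Line 2: ['low', 'support', 'car'] (min_width=15, slack=2)
Line 3: ['pepper', 'up', 'cheese'] (min_width=16, slack=1)
Line 4: ['computer', 'bee', 'from'] (min_width=17, slack=0)
Line 5: ['letter', 'tree'] (min_width=11, slack=6)
Line 6: ['picture', 'telescope'] (min_width=17, slack=0)
Line 7: ['television', 'my'] (min_width=13, slack=4)
Line 8: ['play', 'brick'] (min_width=10, slack=7)
Line 9: ['universe', 'number'] (min_width=15, slack=2)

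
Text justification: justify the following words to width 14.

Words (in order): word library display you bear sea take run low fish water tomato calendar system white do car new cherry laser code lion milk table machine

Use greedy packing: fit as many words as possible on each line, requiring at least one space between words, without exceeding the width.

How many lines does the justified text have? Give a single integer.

Answer: 11

Derivation:
Line 1: ['word', 'library'] (min_width=12, slack=2)
Line 2: ['display', 'you'] (min_width=11, slack=3)
Line 3: ['bear', 'sea', 'take'] (min_width=13, slack=1)
Line 4: ['run', 'low', 'fish'] (min_width=12, slack=2)
Line 5: ['water', 'tomato'] (min_width=12, slack=2)
Line 6: ['calendar'] (min_width=8, slack=6)
Line 7: ['system', 'white'] (min_width=12, slack=2)
Line 8: ['do', 'car', 'new'] (min_width=10, slack=4)
Line 9: ['cherry', 'laser'] (min_width=12, slack=2)
Line 10: ['code', 'lion', 'milk'] (min_width=14, slack=0)
Line 11: ['table', 'machine'] (min_width=13, slack=1)
Total lines: 11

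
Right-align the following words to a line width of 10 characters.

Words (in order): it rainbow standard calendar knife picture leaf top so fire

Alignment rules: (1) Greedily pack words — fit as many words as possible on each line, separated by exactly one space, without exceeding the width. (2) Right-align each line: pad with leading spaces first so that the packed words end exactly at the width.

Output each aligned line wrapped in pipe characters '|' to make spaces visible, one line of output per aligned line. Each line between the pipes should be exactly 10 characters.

Line 1: ['it', 'rainbow'] (min_width=10, slack=0)
Line 2: ['standard'] (min_width=8, slack=2)
Line 3: ['calendar'] (min_width=8, slack=2)
Line 4: ['knife'] (min_width=5, slack=5)
Line 5: ['picture'] (min_width=7, slack=3)
Line 6: ['leaf', 'top'] (min_width=8, slack=2)
Line 7: ['so', 'fire'] (min_width=7, slack=3)

Answer: |it rainbow|
|  standard|
|  calendar|
|     knife|
|   picture|
|  leaf top|
|   so fire|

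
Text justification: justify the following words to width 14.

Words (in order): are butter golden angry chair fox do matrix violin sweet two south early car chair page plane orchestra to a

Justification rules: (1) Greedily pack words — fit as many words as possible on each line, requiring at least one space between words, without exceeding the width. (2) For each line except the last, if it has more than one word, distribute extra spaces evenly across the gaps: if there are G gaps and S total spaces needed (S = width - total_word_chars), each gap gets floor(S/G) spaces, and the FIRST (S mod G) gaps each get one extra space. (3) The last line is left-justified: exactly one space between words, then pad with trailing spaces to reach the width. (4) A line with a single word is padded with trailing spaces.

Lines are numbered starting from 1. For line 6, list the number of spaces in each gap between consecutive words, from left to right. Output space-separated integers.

Line 1: ['are', 'butter'] (min_width=10, slack=4)
Line 2: ['golden', 'angry'] (min_width=12, slack=2)
Line 3: ['chair', 'fox', 'do'] (min_width=12, slack=2)
Line 4: ['matrix', 'violin'] (min_width=13, slack=1)
Line 5: ['sweet', 'two'] (min_width=9, slack=5)
Line 6: ['south', 'early'] (min_width=11, slack=3)
Line 7: ['car', 'chair', 'page'] (min_width=14, slack=0)
Line 8: ['plane'] (min_width=5, slack=9)
Line 9: ['orchestra', 'to', 'a'] (min_width=14, slack=0)

Answer: 4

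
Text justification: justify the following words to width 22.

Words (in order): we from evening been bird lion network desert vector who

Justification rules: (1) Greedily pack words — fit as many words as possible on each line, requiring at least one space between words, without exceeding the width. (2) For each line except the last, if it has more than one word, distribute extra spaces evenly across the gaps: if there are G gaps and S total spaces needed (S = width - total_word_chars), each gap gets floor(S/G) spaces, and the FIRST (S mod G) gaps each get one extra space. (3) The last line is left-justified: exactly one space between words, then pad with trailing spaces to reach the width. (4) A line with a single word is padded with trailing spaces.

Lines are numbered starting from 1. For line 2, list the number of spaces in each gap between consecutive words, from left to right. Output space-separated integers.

Answer: 4 3

Derivation:
Line 1: ['we', 'from', 'evening', 'been'] (min_width=20, slack=2)
Line 2: ['bird', 'lion', 'network'] (min_width=17, slack=5)
Line 3: ['desert', 'vector', 'who'] (min_width=17, slack=5)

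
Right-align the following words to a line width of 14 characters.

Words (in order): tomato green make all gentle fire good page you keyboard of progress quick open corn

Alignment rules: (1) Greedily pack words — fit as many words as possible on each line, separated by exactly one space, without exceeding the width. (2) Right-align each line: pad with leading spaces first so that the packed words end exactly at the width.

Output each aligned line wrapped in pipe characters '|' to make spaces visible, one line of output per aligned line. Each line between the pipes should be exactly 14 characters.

Line 1: ['tomato', 'green'] (min_width=12, slack=2)
Line 2: ['make', 'all'] (min_width=8, slack=6)
Line 3: ['gentle', 'fire'] (min_width=11, slack=3)
Line 4: ['good', 'page', 'you'] (min_width=13, slack=1)
Line 5: ['keyboard', 'of'] (min_width=11, slack=3)
Line 6: ['progress', 'quick'] (min_width=14, slack=0)
Line 7: ['open', 'corn'] (min_width=9, slack=5)

Answer: |  tomato green|
|      make all|
|   gentle fire|
| good page you|
|   keyboard of|
|progress quick|
|     open corn|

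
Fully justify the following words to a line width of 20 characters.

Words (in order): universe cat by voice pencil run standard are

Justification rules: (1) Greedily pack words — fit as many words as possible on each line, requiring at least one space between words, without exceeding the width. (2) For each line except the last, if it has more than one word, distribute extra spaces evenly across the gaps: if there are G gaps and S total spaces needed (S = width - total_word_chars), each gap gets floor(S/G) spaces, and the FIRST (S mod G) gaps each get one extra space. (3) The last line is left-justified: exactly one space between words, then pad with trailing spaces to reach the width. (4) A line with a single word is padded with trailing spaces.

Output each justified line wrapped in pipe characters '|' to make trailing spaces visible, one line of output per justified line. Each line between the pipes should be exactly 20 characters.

Line 1: ['universe', 'cat', 'by'] (min_width=15, slack=5)
Line 2: ['voice', 'pencil', 'run'] (min_width=16, slack=4)
Line 3: ['standard', 'are'] (min_width=12, slack=8)

Answer: |universe    cat   by|
|voice   pencil   run|
|standard are        |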